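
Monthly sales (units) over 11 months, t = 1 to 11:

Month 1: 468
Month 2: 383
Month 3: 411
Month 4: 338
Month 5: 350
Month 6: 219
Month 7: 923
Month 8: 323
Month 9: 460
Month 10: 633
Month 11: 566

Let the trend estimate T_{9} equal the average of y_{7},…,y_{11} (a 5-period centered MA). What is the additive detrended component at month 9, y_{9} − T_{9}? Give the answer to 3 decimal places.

-121.000

Trend T_9 = (923 + 323 + 460 + 633 + 566) / 5 = 2905/5 = 581.00000
Detrended value: 460 − 581.00000 = -121.000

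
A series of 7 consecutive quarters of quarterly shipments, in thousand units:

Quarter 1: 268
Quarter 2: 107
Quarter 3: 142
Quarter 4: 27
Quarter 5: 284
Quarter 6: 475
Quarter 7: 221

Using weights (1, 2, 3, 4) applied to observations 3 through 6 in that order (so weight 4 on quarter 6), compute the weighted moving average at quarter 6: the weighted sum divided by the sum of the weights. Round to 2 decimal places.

294.80

Weighted sum: 1·142 + 2·27 + 3·284 + 4·475 = 142 + 54 + 852 + 1900 = 2948
Weight total: 1 + 2 + 3 + 4 = 10
WMA = 2948 / 10 = 294.80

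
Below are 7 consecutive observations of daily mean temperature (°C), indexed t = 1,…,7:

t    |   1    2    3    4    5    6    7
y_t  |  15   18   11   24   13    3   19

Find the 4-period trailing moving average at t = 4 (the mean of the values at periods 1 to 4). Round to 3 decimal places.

Sum of periods 1–4: 15 + 18 + 11 + 24 = 68
Divide by 4: 68 / 4 = 17.000

17.000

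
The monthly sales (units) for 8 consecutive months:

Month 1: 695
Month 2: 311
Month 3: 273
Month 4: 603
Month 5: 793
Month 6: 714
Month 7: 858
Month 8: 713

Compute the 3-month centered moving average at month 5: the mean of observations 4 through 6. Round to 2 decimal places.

703.33

Sum of periods 4–6: 603 + 793 + 714 = 2110
Divide by 3: 2110 / 3 = 703.33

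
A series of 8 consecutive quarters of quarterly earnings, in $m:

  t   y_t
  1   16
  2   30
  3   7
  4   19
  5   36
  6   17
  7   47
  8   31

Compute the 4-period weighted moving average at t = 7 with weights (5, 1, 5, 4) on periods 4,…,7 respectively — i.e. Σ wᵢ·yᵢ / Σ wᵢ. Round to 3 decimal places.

26.933

Weighted sum: 5·19 + 1·36 + 5·17 + 4·47 = 95 + 36 + 85 + 188 = 404
Weight total: 5 + 1 + 5 + 4 = 15
WMA = 404 / 15 = 26.933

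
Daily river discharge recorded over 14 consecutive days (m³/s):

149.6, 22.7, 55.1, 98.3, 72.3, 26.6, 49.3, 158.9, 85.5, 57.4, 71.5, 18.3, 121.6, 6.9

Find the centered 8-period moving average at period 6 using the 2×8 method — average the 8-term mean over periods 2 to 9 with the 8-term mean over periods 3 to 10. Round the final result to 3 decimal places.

Sum over 2–9: 22.7 + 55.1 + 98.3 + 72.3 + 26.6 + 49.3 + 158.9 + 85.5 = 568.7
Sum over 3–10: 55.1 + 98.3 + 72.3 + 26.6 + 49.3 + 158.9 + 85.5 + 57.4 = 603.4
CMA at t=6 = (568.7 + 603.4) / (2·8) = 1172.1 / 16 = 73.256

73.256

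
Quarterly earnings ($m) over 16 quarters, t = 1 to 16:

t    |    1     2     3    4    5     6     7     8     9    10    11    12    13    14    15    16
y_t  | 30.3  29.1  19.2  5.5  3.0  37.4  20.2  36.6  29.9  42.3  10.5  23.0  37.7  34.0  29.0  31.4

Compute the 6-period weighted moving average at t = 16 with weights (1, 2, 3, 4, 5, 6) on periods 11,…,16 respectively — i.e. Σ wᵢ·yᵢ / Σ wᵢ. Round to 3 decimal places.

Weighted sum: 1·10.5 + 2·23.0 + 3·37.7 + 4·34.0 + 5·29.0 + 6·31.4 = 10.5 + 46.0 + 113.1 + 136.0 + 145.0 + 188.4 = 639.0
Weight total: 1 + 2 + 3 + 4 + 5 + 6 = 21
WMA = 639.0 / 21 = 30.429

30.429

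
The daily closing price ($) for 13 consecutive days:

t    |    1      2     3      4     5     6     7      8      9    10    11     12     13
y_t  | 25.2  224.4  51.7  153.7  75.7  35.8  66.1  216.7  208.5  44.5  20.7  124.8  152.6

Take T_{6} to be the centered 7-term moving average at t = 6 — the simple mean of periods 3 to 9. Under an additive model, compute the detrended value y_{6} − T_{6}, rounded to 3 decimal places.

-79.657

Trend T_6 = (51.7 + 153.7 + 75.7 + 35.8 + 66.1 + 216.7 + 208.5) / 7 = 808.2/7 = 115.45714
Detrended value: 35.8 − 115.45714 = -79.657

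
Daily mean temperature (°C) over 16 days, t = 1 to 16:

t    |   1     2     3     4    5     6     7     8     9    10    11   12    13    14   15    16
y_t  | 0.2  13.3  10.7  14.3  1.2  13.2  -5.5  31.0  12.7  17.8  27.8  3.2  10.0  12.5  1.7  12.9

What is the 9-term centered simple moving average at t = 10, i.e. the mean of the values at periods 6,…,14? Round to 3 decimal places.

Sum of periods 6–14: 13.2 + (-5.5) + 31.0 + 12.7 + 17.8 + 27.8 + 3.2 + 10.0 + 12.5 = 122.7
Divide by 9: 122.7 / 9 = 13.633

13.633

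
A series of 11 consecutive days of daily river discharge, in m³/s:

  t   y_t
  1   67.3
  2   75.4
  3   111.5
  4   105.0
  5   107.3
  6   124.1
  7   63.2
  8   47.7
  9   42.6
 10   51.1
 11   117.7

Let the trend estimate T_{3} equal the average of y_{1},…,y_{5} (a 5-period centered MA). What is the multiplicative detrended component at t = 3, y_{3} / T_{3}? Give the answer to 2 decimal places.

1.20

Trend T_3 = (67.3 + 75.4 + 111.5 + 105.0 + 107.3) / 5 = 466.5/5 = 93.3000
Ratio to trend: 111.5 / 93.3000 = 1.20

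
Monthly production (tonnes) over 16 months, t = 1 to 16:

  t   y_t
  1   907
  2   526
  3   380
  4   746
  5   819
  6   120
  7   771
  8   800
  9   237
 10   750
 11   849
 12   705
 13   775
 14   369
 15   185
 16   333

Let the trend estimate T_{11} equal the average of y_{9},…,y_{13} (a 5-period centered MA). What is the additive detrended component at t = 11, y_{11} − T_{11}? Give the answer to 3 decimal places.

185.800

Trend T_11 = (237 + 750 + 849 + 705 + 775) / 5 = 3316/5 = 663.20000
Detrended value: 849 − 663.20000 = 185.800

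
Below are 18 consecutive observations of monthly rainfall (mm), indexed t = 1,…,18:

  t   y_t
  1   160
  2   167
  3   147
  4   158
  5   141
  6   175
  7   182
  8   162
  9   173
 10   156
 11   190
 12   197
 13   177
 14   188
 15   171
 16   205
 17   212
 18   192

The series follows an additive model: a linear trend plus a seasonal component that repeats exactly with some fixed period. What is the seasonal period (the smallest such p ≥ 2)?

5

First differences y_{t+1} − y_t: 7, -20, 11, -17, 34, 7, -20, 11, -17, 34, 7, -20, …
The difference pattern repeats every 5 terms and not for any smaller step, so p = 5.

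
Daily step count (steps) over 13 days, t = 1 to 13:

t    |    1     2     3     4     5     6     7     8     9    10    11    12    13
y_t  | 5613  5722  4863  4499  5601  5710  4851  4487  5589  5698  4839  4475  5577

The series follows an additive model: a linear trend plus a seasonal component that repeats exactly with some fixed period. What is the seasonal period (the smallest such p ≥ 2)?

4

First differences y_{t+1} − y_t: 109, -859, -364, 1102, 109, -859, -364, 1102, 109, -859, …
The difference pattern repeats every 4 terms and not for any smaller step, so p = 4.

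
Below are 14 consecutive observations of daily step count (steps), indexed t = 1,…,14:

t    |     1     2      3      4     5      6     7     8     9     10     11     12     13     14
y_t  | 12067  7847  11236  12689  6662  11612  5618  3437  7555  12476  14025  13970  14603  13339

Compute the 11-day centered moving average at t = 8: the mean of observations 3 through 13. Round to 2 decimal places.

10353.00

Sum of periods 3–13: 11236 + 12689 + 6662 + 11612 + 5618 + 3437 + 7555 + 12476 + 14025 + 13970 + 14603 = 113883
Divide by 11: 113883 / 11 = 10353.00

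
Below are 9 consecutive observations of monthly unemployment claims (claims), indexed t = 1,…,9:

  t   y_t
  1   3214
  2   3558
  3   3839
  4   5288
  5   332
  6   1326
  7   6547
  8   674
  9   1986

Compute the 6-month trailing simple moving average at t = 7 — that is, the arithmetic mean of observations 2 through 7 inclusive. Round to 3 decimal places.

Sum of periods 2–7: 3558 + 3839 + 5288 + 332 + 1326 + 6547 = 20890
Divide by 6: 20890 / 6 = 3481.667

3481.667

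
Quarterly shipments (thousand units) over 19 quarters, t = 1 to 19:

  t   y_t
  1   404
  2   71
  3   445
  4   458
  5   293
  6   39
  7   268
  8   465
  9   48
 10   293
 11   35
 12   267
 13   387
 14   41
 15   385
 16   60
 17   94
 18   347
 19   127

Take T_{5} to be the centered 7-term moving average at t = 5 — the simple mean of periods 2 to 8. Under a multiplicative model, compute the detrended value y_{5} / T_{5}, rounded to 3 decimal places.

1.006

Trend T_5 = (71 + 445 + 458 + 293 + 39 + 268 + 465) / 7 = 2039/7 = 291.28571
Ratio to trend: 293 / 291.28571 = 1.006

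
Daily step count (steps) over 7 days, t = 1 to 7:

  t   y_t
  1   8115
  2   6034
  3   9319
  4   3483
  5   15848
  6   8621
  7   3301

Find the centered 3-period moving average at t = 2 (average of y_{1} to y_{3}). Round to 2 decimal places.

Sum of periods 1–3: 8115 + 6034 + 9319 = 23468
Divide by 3: 23468 / 3 = 7822.67

7822.67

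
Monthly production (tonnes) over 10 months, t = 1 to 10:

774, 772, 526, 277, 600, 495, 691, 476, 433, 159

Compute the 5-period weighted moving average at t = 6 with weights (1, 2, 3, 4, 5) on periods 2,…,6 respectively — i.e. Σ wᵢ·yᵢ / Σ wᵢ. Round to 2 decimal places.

502.00

Weighted sum: 1·772 + 2·526 + 3·277 + 4·600 + 5·495 = 772 + 1052 + 831 + 2400 + 2475 = 7530
Weight total: 1 + 2 + 3 + 4 + 5 = 15
WMA = 7530 / 15 = 502.00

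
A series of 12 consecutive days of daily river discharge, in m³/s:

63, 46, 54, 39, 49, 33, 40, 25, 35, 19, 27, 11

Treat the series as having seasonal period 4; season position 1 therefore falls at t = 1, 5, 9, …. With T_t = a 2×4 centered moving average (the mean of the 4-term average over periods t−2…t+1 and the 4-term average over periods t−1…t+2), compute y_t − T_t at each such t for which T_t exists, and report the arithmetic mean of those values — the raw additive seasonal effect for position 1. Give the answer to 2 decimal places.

Season position 1 occurs at t = 5, 9 (where T_t is defined).
t=5: T_5 = 42.0000; y_5 − T_5 = 49 − 42.0000 = 7.0000
t=9: T_9 = 28.1250; y_9 − T_9 = 35 − 28.1250 = 6.8750
Mean deviation: (7.0000 + 6.8750) / 2 = 6.94

6.94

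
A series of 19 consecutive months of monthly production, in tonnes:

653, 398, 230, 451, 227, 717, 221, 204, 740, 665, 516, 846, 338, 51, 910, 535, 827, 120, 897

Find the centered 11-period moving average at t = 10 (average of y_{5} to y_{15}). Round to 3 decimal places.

Sum of periods 5–15: 227 + 717 + 221 + 204 + 740 + 665 + 516 + 846 + 338 + 51 + 910 = 5435
Divide by 11: 5435 / 11 = 494.091

494.091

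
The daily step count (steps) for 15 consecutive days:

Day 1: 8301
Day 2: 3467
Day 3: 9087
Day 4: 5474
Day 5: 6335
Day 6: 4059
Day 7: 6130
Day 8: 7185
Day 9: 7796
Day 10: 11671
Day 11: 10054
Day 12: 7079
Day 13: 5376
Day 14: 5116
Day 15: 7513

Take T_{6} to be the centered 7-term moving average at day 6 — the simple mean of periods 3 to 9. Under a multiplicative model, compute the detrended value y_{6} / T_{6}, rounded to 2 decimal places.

0.62

Trend T_6 = (9087 + 5474 + 6335 + 4059 + 6130 + 7185 + 7796) / 7 = 46066/7 = 6580.8571
Ratio to trend: 4059 / 6580.8571 = 0.62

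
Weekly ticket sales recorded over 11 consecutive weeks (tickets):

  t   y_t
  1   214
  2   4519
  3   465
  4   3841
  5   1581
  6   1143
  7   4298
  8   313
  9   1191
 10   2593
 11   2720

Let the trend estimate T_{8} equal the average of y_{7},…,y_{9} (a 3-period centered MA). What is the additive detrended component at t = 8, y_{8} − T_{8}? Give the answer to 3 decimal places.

Trend T_8 = (4298 + 313 + 1191) / 3 = 5802/3 = 1934.00000
Detrended value: 313 − 1934.00000 = -1621.000

-1621.000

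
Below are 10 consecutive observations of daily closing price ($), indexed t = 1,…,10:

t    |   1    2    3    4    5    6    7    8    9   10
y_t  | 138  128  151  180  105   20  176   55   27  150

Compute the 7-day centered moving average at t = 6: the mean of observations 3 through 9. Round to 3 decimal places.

Sum of periods 3–9: 151 + 180 + 105 + 20 + 176 + 55 + 27 = 714
Divide by 7: 714 / 7 = 102.000

102.000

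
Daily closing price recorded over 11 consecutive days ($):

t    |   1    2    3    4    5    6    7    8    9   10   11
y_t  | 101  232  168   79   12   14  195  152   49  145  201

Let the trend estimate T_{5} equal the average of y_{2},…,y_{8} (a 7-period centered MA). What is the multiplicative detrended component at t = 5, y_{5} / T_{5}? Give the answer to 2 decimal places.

Trend T_5 = (232 + 168 + 79 + 12 + 14 + 195 + 152) / 7 = 852/7 = 121.7143
Ratio to trend: 12 / 121.7143 = 0.10

0.10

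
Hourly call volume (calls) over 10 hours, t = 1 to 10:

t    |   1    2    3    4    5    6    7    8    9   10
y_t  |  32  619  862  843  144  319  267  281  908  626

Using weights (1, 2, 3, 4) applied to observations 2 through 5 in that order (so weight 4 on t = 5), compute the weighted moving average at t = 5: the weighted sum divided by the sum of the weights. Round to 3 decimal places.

544.800

Weighted sum: 1·619 + 2·862 + 3·843 + 4·144 = 619 + 1724 + 2529 + 576 = 5448
Weight total: 1 + 2 + 3 + 4 = 10
WMA = 5448 / 10 = 544.800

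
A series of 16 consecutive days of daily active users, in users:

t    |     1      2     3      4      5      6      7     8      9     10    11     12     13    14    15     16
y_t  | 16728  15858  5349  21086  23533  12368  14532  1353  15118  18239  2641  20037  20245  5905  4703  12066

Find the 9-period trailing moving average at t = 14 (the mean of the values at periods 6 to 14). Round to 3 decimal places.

12270.889

Sum of periods 6–14: 12368 + 14532 + 1353 + 15118 + 18239 + 2641 + 20037 + 20245 + 5905 = 110438
Divide by 9: 110438 / 9 = 12270.889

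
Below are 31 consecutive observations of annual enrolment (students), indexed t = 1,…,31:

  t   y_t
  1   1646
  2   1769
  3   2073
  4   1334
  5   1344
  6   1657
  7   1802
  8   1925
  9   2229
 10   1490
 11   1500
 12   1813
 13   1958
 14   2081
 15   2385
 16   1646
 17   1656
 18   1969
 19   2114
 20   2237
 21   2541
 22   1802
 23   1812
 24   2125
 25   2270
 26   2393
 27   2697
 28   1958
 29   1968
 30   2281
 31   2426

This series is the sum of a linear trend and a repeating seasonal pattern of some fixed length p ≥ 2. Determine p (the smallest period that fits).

First differences y_{t+1} − y_t: 123, 304, -739, 10, 313, 145, 123, 304, -739, 10, 313, 145, 123, 304, …
The difference pattern repeats every 6 terms and not for any smaller step, so p = 6.

6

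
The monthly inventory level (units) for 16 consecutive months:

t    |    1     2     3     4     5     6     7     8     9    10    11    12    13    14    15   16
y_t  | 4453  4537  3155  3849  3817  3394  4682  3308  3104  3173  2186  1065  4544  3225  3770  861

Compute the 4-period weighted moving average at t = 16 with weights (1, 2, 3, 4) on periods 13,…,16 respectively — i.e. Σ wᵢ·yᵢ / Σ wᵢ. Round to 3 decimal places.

Weighted sum: 1·4544 + 2·3225 + 3·3770 + 4·861 = 4544 + 6450 + 11310 + 3444 = 25748
Weight total: 1 + 2 + 3 + 4 = 10
WMA = 25748 / 10 = 2574.800

2574.800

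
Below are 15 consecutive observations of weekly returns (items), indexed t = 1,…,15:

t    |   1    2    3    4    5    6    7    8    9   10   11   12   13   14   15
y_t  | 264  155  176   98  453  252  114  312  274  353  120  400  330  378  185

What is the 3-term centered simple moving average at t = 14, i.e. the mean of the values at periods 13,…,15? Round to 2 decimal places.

Sum of periods 13–15: 330 + 378 + 185 = 893
Divide by 3: 893 / 3 = 297.67

297.67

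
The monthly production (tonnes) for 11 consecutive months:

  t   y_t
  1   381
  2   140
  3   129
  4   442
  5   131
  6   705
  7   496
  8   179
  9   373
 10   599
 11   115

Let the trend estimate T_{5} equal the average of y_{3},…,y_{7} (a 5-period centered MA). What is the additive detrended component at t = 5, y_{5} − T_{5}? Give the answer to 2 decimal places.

-249.60

Trend T_5 = (129 + 442 + 131 + 705 + 496) / 5 = 1903/5 = 380.6000
Detrended value: 131 − 380.6000 = -249.60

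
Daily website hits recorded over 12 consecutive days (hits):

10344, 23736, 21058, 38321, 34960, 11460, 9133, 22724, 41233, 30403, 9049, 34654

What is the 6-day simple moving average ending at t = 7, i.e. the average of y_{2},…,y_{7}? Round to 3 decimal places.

23111.333

Sum of periods 2–7: 23736 + 21058 + 38321 + 34960 + 11460 + 9133 = 138668
Divide by 6: 138668 / 6 = 23111.333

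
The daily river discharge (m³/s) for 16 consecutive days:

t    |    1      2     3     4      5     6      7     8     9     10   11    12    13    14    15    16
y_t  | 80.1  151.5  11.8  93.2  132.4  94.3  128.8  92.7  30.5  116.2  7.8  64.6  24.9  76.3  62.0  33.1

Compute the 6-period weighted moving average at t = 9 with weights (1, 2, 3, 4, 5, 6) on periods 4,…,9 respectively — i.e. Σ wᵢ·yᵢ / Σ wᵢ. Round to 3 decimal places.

85.838

Weighted sum: 1·93.2 + 2·132.4 + 3·94.3 + 4·128.8 + 5·92.7 + 6·30.5 = 93.2 + 264.8 + 282.9 + 515.2 + 463.5 + 183.0 = 1802.6
Weight total: 1 + 2 + 3 + 4 + 5 + 6 = 21
WMA = 1802.6 / 21 = 85.838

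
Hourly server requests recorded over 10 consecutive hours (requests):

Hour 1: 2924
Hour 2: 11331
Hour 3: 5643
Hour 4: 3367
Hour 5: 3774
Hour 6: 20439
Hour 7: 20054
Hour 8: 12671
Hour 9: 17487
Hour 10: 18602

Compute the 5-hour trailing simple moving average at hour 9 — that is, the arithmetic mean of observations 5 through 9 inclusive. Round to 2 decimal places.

14885.00

Sum of periods 5–9: 3774 + 20439 + 20054 + 12671 + 17487 = 74425
Divide by 5: 74425 / 5 = 14885.00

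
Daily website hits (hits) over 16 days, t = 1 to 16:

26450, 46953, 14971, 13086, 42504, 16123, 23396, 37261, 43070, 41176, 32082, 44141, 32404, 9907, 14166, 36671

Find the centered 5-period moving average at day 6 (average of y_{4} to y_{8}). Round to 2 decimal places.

Sum of periods 4–8: 13086 + 42504 + 16123 + 23396 + 37261 = 132370
Divide by 5: 132370 / 5 = 26474.00

26474.00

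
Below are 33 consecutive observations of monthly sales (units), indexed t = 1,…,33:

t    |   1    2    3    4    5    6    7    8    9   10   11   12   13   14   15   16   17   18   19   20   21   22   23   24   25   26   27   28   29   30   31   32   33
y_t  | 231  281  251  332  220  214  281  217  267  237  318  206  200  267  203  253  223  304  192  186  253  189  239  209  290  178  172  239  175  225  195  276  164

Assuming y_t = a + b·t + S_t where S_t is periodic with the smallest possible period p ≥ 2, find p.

7

First differences y_{t+1} − y_t: 50, -30, 81, -112, -6, 67, -64, 50, -30, 81, -112, -6, 67, -64, 50, -30, …
The difference pattern repeats every 7 terms and not for any smaller step, so p = 7.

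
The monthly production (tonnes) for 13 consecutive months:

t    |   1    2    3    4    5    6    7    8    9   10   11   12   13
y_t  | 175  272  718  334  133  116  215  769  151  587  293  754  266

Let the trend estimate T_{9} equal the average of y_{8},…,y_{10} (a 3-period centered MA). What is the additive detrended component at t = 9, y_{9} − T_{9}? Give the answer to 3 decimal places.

-351.333

Trend T_9 = (769 + 151 + 587) / 3 = 1507/3 = 502.33333
Detrended value: 151 − 502.33333 = -351.333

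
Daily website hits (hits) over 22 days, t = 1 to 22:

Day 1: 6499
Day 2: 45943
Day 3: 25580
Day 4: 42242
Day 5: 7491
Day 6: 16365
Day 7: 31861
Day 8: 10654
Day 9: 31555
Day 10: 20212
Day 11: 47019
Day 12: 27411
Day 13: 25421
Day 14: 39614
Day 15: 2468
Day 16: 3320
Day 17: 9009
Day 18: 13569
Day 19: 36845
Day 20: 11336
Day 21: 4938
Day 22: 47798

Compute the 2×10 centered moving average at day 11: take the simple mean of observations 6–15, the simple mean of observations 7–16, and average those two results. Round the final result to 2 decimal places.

Sum over 6–15: 16365 + 31861 + 10654 + 31555 + 20212 + 47019 + 27411 + 25421 + 39614 + 2468 = 252580
Sum over 7–16: 31861 + 10654 + 31555 + 20212 + 47019 + 27411 + 25421 + 39614 + 2468 + 3320 = 239535
CMA at t=11 = (252580 + 239535) / (2·10) = 492115 / 20 = 24605.75

24605.75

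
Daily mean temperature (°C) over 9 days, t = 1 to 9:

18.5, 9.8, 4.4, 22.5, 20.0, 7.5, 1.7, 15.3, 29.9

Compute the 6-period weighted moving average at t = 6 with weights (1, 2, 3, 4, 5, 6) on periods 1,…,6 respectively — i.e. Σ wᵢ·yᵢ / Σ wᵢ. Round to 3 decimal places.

Weighted sum: 1·18.5 + 2·9.8 + 3·4.4 + 4·22.5 + 5·20.0 + 6·7.5 = 18.5 + 19.6 + 13.2 + 90.0 + 100.0 + 45.0 = 286.3
Weight total: 1 + 2 + 3 + 4 + 5 + 6 = 21
WMA = 286.3 / 21 = 13.633

13.633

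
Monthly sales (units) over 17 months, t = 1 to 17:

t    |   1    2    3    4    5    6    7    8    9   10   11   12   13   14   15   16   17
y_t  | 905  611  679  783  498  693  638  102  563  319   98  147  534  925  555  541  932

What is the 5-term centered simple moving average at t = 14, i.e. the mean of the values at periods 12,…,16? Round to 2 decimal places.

540.40

Sum of periods 12–16: 147 + 534 + 925 + 555 + 541 = 2702
Divide by 5: 2702 / 5 = 540.40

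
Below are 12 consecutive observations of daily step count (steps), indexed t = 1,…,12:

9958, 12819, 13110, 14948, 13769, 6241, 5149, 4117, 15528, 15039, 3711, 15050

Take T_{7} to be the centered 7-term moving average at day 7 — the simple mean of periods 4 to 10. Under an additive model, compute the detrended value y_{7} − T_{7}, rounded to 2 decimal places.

Trend T_7 = (14948 + 13769 + 6241 + 5149 + 4117 + 15528 + 15039) / 7 = 74791/7 = 10684.4286
Detrended value: 5149 − 10684.4286 = -5535.43

-5535.43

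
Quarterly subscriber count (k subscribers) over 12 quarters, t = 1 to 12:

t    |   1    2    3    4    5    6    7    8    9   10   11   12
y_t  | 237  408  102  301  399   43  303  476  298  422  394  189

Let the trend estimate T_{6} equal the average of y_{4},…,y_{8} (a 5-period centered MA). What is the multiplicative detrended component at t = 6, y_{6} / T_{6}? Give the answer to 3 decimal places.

Trend T_6 = (301 + 399 + 43 + 303 + 476) / 5 = 1522/5 = 304.40000
Ratio to trend: 43 / 304.40000 = 0.141

0.141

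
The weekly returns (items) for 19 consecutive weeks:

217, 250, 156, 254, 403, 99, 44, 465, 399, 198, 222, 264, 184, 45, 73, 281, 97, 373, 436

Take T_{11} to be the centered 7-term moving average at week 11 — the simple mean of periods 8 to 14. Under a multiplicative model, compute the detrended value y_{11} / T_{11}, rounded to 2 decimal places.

Trend T_11 = (465 + 399 + 198 + 222 + 264 + 184 + 45) / 7 = 1777/7 = 253.8571
Ratio to trend: 222 / 253.8571 = 0.87

0.87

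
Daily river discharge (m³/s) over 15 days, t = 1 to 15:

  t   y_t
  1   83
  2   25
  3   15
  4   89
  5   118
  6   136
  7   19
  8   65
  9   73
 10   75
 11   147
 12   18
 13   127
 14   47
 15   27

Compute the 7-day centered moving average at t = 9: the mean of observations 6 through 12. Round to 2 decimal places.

Sum of periods 6–12: 136 + 19 + 65 + 73 + 75 + 147 + 18 = 533
Divide by 7: 533 / 7 = 76.14

76.14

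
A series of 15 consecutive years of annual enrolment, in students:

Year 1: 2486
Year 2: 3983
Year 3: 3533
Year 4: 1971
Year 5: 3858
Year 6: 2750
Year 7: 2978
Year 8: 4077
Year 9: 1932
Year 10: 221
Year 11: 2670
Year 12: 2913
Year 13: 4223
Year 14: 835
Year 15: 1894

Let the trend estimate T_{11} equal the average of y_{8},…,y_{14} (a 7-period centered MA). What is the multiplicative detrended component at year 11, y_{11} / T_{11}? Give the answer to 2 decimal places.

Trend T_11 = (4077 + 1932 + 221 + 2670 + 2913 + 4223 + 835) / 7 = 16871/7 = 2410.1429
Ratio to trend: 2670 / 2410.1429 = 1.11

1.11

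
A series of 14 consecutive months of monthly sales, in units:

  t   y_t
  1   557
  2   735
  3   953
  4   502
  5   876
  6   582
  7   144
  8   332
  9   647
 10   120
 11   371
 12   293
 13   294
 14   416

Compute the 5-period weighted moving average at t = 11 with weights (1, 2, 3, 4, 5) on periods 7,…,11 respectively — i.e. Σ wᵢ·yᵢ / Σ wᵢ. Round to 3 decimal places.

338.933

Weighted sum: 1·144 + 2·332 + 3·647 + 4·120 + 5·371 = 144 + 664 + 1941 + 480 + 1855 = 5084
Weight total: 1 + 2 + 3 + 4 + 5 = 15
WMA = 5084 / 15 = 338.933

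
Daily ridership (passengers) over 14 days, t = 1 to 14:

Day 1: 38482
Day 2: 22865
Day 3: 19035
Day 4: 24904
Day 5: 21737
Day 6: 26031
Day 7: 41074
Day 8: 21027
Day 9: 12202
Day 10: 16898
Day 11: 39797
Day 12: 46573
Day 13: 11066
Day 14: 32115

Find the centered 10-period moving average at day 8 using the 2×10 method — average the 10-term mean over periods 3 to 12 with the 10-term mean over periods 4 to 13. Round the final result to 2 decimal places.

Sum over 3–12: 19035 + 24904 + 21737 + 26031 + 41074 + 21027 + 12202 + 16898 + 39797 + 46573 = 269278
Sum over 4–13: 24904 + 21737 + 26031 + 41074 + 21027 + 12202 + 16898 + 39797 + 46573 + 11066 = 261309
CMA at t=8 = (269278 + 261309) / (2·10) = 530587 / 20 = 26529.35

26529.35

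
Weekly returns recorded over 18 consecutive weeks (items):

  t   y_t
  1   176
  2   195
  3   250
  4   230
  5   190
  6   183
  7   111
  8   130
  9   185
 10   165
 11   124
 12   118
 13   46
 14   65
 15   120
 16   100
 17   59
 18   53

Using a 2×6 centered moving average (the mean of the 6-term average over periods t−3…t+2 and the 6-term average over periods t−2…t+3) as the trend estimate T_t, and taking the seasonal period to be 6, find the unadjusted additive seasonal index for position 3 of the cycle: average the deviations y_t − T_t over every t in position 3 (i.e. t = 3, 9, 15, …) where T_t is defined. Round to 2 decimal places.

Season position 3 occurs at t = 9, 15 (where T_t is defined).
t=9: T_9 = 144.2500; y_9 − T_9 = 185 − 144.2500 = 40.7500
t=15: T_15 = 79.2500; y_15 − T_15 = 120 − 79.2500 = 40.7500
Mean deviation: (40.7500 + 40.7500) / 2 = 40.75

40.75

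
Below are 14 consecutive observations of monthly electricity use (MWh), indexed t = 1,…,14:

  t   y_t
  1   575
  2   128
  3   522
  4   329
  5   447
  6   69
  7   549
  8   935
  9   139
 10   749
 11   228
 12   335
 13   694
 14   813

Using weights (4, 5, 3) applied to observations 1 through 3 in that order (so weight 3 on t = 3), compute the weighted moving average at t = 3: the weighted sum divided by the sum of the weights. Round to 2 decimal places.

Weighted sum: 4·575 + 5·128 + 3·522 = 2300 + 640 + 1566 = 4506
Weight total: 4 + 5 + 3 = 12
WMA = 4506 / 12 = 375.50

375.50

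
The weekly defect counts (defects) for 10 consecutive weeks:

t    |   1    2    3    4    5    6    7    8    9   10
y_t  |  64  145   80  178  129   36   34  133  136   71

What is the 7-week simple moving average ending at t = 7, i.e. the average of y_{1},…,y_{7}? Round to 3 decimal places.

Sum of periods 1–7: 64 + 145 + 80 + 178 + 129 + 36 + 34 = 666
Divide by 7: 666 / 7 = 95.143

95.143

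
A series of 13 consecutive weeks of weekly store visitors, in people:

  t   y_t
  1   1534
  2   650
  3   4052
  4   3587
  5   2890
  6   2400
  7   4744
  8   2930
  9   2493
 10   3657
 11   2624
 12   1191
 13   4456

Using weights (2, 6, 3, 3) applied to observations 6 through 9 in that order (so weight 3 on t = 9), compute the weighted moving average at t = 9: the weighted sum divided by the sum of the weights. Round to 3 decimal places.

Weighted sum: 2·2400 + 6·4744 + 3·2930 + 3·2493 = 4800 + 28464 + 8790 + 7479 = 49533
Weight total: 2 + 6 + 3 + 3 = 14
WMA = 49533 / 14 = 3538.071

3538.071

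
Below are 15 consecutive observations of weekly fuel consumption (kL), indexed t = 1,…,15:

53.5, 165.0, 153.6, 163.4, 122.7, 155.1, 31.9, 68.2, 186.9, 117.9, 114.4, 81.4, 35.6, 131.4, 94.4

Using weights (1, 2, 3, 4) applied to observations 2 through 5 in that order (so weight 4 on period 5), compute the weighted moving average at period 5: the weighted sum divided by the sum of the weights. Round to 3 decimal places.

145.320

Weighted sum: 1·165.0 + 2·153.6 + 3·163.4 + 4·122.7 = 165.0 + 307.2 + 490.2 + 490.8 = 1453.2
Weight total: 1 + 2 + 3 + 4 = 10
WMA = 1453.2 / 10 = 145.320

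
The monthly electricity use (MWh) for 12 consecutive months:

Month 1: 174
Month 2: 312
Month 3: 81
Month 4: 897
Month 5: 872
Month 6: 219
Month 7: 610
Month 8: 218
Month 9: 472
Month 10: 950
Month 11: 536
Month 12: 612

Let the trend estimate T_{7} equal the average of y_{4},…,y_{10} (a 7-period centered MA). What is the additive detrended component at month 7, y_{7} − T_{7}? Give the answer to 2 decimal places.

Trend T_7 = (897 + 872 + 219 + 610 + 218 + 472 + 950) / 7 = 4238/7 = 605.4286
Detrended value: 610 − 605.4286 = 4.57

4.57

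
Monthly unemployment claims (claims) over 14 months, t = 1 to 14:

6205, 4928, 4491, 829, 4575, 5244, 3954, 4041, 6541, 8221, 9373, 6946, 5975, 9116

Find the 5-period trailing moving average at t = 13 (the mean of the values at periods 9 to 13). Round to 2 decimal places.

7411.20

Sum of periods 9–13: 6541 + 8221 + 9373 + 6946 + 5975 = 37056
Divide by 5: 37056 / 5 = 7411.20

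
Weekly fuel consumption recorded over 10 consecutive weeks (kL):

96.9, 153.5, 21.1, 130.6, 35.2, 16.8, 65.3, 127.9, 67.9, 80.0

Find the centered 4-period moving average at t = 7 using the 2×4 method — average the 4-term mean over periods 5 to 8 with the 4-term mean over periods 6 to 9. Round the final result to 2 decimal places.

65.39

Sum over 5–8: 35.2 + 16.8 + 65.3 + 127.9 = 245.2
Sum over 6–9: 16.8 + 65.3 + 127.9 + 67.9 = 277.9
CMA at t=7 = (245.2 + 277.9) / (2·4) = 523.1 / 8 = 65.39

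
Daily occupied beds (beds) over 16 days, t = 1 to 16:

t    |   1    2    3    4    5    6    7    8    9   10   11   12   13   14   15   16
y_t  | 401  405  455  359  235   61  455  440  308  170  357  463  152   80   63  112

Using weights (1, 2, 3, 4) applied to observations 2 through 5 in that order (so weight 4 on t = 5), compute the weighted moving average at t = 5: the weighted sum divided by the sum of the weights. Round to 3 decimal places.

333.200

Weighted sum: 1·405 + 2·455 + 3·359 + 4·235 = 405 + 910 + 1077 + 940 = 3332
Weight total: 1 + 2 + 3 + 4 = 10
WMA = 3332 / 10 = 333.200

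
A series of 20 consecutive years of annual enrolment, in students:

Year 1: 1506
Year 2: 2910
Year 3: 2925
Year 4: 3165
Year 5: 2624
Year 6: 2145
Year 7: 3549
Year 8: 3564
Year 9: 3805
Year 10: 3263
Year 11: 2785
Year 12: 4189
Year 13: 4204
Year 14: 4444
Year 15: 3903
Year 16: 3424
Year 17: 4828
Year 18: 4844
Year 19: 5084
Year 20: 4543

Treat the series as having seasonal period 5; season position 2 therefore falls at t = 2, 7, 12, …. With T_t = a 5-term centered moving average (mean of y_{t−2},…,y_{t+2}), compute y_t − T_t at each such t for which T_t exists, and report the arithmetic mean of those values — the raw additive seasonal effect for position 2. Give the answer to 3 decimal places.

Season position 2 occurs at t = 7, 12, 17 (where T_t is defined).
t=7: T_7 = 3137.40000; y_7 − T_7 = 3549 − 3137.40000 = 411.60000
t=12: T_12 = 3777.00000; y_12 − T_12 = 4189 − 3777.00000 = 412.00000
t=17: T_17 = 4416.60000; y_17 − T_17 = 4828 − 4416.60000 = 411.40000
Mean deviation: (411.60000 + 412.00000 + 411.40000) / 3 = 411.667

411.667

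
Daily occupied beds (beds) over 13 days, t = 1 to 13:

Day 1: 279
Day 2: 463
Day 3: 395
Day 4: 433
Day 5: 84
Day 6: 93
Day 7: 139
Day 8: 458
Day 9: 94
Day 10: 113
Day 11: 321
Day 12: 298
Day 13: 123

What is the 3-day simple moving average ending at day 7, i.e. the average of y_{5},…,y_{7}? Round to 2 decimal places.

105.33

Sum of periods 5–7: 84 + 93 + 139 = 316
Divide by 3: 316 / 3 = 105.33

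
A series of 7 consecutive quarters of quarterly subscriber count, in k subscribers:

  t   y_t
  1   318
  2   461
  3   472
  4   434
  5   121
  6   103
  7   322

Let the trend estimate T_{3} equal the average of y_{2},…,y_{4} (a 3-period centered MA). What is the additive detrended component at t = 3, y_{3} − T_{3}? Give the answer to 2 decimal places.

16.33

Trend T_3 = (461 + 472 + 434) / 3 = 1367/3 = 455.6667
Detrended value: 472 − 455.6667 = 16.33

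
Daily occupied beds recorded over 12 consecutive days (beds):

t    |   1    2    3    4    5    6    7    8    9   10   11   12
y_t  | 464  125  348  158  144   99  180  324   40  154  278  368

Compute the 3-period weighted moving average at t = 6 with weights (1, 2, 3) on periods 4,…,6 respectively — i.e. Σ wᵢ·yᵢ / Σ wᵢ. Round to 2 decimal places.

Weighted sum: 1·158 + 2·144 + 3·99 = 158 + 288 + 297 = 743
Weight total: 1 + 2 + 3 = 6
WMA = 743 / 6 = 123.83

123.83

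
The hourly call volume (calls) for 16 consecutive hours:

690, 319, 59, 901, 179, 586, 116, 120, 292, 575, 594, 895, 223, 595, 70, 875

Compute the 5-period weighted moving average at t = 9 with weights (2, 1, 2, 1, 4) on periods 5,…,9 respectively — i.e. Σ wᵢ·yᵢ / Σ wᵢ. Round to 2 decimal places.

Weighted sum: 2·179 + 1·586 + 2·116 + 1·120 + 4·292 = 358 + 586 + 232 + 120 + 1168 = 2464
Weight total: 2 + 1 + 2 + 1 + 4 = 10
WMA = 2464 / 10 = 246.40

246.40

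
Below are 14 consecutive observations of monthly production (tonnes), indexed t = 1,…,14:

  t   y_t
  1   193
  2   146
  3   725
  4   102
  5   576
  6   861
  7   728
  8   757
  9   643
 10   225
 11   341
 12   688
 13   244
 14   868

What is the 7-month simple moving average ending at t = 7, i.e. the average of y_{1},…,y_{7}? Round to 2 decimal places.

475.86

Sum of periods 1–7: 193 + 146 + 725 + 102 + 576 + 861 + 728 = 3331
Divide by 7: 3331 / 7 = 475.86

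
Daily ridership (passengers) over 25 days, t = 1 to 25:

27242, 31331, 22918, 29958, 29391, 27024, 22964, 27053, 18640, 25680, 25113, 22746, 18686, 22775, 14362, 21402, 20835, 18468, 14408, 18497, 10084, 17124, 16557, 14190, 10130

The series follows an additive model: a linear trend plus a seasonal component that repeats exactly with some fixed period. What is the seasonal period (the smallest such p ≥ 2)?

First differences y_{t+1} − y_t: 4089, -8413, 7040, -567, -2367, -4060, 4089, -8413, 7040, -567, -2367, -4060, 4089, -8413, …
The difference pattern repeats every 6 terms and not for any smaller step, so p = 6.

6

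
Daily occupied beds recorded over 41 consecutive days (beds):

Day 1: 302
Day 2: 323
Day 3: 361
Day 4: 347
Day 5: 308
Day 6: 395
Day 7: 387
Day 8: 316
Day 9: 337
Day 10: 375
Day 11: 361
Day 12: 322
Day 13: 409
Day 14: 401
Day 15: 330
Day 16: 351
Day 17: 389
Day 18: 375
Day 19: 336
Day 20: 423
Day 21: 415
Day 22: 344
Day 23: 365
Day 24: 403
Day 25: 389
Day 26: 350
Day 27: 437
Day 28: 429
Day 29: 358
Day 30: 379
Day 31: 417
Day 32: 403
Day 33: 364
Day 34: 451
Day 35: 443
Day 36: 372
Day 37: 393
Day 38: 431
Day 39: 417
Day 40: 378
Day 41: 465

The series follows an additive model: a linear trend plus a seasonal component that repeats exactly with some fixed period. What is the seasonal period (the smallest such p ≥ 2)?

First differences y_{t+1} − y_t: 21, 38, -14, -39, 87, -8, -71, 21, 38, -14, -39, 87, -8, -71, 21, 38, …
The difference pattern repeats every 7 terms and not for any smaller step, so p = 7.

7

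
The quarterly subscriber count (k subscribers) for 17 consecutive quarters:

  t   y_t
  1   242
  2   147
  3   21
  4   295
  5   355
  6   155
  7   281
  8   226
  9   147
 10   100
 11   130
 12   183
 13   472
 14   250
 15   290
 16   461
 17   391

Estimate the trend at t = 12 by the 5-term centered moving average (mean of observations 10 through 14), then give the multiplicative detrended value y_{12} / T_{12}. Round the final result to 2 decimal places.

Trend T_12 = (100 + 130 + 183 + 472 + 250) / 5 = 1135/5 = 227.0000
Ratio to trend: 183 / 227.0000 = 0.81

0.81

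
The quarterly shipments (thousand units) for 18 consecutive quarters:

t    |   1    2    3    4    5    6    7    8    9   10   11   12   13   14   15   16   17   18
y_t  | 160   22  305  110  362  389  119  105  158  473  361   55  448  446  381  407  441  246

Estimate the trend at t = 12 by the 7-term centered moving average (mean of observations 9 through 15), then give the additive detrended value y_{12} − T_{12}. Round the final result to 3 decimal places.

Trend T_12 = (158 + 473 + 361 + 55 + 448 + 446 + 381) / 7 = 2322/7 = 331.71429
Detrended value: 55 − 331.71429 = -276.714

-276.714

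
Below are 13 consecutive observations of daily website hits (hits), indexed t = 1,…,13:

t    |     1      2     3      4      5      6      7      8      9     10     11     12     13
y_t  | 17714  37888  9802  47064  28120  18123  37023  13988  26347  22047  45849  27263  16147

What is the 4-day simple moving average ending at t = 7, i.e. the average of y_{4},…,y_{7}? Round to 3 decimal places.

32582.500

Sum of periods 4–7: 47064 + 28120 + 18123 + 37023 = 130330
Divide by 4: 130330 / 4 = 32582.500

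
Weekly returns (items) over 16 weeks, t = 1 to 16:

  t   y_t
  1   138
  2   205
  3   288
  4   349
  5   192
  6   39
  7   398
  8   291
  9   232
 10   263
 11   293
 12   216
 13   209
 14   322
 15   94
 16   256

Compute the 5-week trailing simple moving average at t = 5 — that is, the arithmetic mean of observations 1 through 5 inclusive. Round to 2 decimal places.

Sum of periods 1–5: 138 + 205 + 288 + 349 + 192 = 1172
Divide by 5: 1172 / 5 = 234.40

234.40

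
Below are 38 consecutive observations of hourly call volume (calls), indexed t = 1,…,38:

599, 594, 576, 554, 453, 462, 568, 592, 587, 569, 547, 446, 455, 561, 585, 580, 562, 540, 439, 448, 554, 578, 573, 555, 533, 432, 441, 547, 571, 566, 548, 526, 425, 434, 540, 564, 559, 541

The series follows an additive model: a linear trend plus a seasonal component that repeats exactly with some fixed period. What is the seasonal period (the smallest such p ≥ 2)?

First differences y_{t+1} − y_t: -5, -18, -22, -101, 9, 106, 24, -5, -18, -22, -101, 9, 106, 24, -5, -18, …
The difference pattern repeats every 7 terms and not for any smaller step, so p = 7.

7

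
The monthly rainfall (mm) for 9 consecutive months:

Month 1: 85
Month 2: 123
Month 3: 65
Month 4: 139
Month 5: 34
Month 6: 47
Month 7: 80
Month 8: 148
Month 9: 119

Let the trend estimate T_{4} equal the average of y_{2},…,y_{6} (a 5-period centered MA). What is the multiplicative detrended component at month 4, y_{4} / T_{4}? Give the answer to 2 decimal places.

Trend T_4 = (123 + 65 + 139 + 34 + 47) / 5 = 408/5 = 81.6000
Ratio to trend: 139 / 81.6000 = 1.70

1.70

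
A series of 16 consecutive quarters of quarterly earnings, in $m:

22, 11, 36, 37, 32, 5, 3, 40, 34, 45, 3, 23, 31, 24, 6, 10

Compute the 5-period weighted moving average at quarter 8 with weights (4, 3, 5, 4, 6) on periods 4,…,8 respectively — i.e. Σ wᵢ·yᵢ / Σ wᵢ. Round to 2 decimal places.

Weighted sum: 4·37 + 3·32 + 5·5 + 4·3 + 6·40 = 148 + 96 + 25 + 12 + 240 = 521
Weight total: 4 + 3 + 5 + 4 + 6 = 22
WMA = 521 / 22 = 23.68

23.68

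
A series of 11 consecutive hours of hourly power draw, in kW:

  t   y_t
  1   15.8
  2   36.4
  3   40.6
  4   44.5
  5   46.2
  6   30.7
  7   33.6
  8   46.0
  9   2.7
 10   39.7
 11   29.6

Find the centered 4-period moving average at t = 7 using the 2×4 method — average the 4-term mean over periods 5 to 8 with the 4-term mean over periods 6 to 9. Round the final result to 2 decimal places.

33.69

Sum over 5–8: 46.2 + 30.7 + 33.6 + 46.0 = 156.5
Sum over 6–9: 30.7 + 33.6 + 46.0 + 2.7 = 113.0
CMA at t=7 = (156.5 + 113.0) / (2·4) = 269.5 / 8 = 33.69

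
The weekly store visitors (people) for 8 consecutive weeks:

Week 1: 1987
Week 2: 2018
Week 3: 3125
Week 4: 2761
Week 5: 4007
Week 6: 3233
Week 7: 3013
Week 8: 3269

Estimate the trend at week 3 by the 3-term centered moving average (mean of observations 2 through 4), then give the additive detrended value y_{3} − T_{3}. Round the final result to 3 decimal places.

Trend T_3 = (2018 + 3125 + 2761) / 3 = 7904/3 = 2634.66667
Detrended value: 3125 − 2634.66667 = 490.333

490.333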